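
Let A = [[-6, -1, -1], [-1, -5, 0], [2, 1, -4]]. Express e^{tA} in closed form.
e^{tA} = [[(1 - t)*e^{-5*t}, -t*e^{-5*t}, -t*e^{-5*t}], [t*(t - 2)*e^{-5*t}/2, (t^2 + 2)*e^{-5*t}/2, t^2*e^{-5*t}/2], [t*(4 - t)*e^{-5*t}/2, t*(2 - t)*e^{-5*t}/2, (-t^2/2 + t + 1)*e^{-5*t}]]

A has Jordan form J = [[-5, 1, 0], [0, -5, 1], [0, 0, -5]] with A = PJP^{-1}, so e^{tA} = P e^{tJ} P^{-1}.

For a Jordan block J_k(λ), e^{tJ_k(λ)} = e^{λt} · (I + tN + t^2 N^2/2! + ... + t^{k-1} N^{k-1}/(k-1)!) where N is the nilpotent superdiagonal part.

Assembling the blocks and conjugating back gives the entries of e^{tA} as shown above.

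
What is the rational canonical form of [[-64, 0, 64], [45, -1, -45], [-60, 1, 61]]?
R = [[0, 0, 64], [1, 0, 16], [0, 1, -4]]

The invariant factors of A (the non-unit diagonal entries of the Smith normal form of xI - A over ℚ[x]) are (x - 4)(x + 4)^2, each dividing the next. The characteristic polynomial is their product, (x - 4)(x + 4)^2.

The rational canonical form is the block-diagonal matrix of companion matrices C(f_i):
R = [[0, 0, 64], [1, 0, 16], [0, 1, -4]].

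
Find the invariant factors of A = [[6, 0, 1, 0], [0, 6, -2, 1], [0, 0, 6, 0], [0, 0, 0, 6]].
The Jordan structure of A has elementary divisors (x - 6)^2, (x - 6)^2. Arranging the block sizes at each eigenvalue in decreasing order and taking row products gives the invariant factors.

Invariant factors (smallest first, each dividing the next): (x - 6)^2, (x - 6)^2.

Check: the last factor (x - 6)^2 is the minimal polynomial, and the product (x - 6)^4 is the characteristic polynomial.

(x - 6)^2, (x - 6)^2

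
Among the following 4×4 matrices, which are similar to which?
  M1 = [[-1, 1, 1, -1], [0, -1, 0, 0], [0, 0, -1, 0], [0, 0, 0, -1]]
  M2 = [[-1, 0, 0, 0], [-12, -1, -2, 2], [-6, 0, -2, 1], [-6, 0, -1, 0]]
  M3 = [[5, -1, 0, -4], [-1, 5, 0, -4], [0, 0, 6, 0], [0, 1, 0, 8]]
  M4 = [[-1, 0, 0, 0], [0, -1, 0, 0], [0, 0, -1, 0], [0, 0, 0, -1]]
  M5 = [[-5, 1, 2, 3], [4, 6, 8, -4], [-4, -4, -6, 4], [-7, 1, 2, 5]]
Characteristic polynomials: χ_{M1} = (x + 1)^4, χ_{M2} = (x + 1)^4, χ_{M3} = (x - 6)^4, χ_{M4} = (x + 1)^4, χ_{M5} = (x - 2)^2(x + 2)^2.

{M1, M2}: invariant factors x + 1, x + 1, (x + 1)^2.

{M3}: invariant factors x - 6, (x - 6)^3.

{M4}: invariant factors x + 1, x + 1, x + 1, x + 1.

{M5}: invariant factors x - 2, (x - 2)(x + 2)^2.

Matrices are similar if and only if their invariant-factor lists agree; the partition into similarity classes is {M1, M2}, {M3}, {M4}, {M5}.

4 classes: {M1, M2}, {M3}, {M4}, {M5}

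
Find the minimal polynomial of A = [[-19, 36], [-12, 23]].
The characteristic polynomial factors as (x - 5)(x + 1). The minimal polynomial is ∏(x - λ)^{k_λ} where k_λ is the size of the largest Jordan block at λ.

For λ = -1: rank(A + I) = 1, and the largest Jordan block has size 1 (the smallest k with rank((A + I)^k) = rank((A + I)^(k+1))).
For λ = 5: rank(A - 5I) = 1, and the largest Jordan block has size 1 (the smallest k with rank((A - 5I)^k) = rank((A - 5I)^(k+1))).

So m_A(x) = (x - 5)(x + 1).

m_A(x) = (x - 5)(x + 1)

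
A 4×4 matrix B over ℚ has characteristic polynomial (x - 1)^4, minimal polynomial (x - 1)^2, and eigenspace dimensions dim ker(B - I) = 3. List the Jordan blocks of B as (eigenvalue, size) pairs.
Jordan blocks: (1, 2), (1, 1), (1, 1)

λ = 1: algebraic multiplicity 4 (exponent in χ_B), largest block size 2 (exponent in m_B), 3 blocks (geometric multiplicity). These force block sizes [2, 1, 1].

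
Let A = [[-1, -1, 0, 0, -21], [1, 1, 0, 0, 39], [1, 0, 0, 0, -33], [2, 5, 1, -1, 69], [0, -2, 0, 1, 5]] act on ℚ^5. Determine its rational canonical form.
R = [[0, 0, 0, 0, -18], [1, 0, 0, 0, -3], [0, 1, 0, 0, 6], [0, 0, 1, 0, -4], [0, 0, 0, 1, 4]]

The invariant factors of A (the non-unit diagonal entries of the Smith normal form of xI - A over ℚ[x]) are (x - 3)(x - 2)(x + 1)(x^2 + 3), each dividing the next. The characteristic polynomial is their product, (x - 3)(x - 2)(x + 1)(x^2 + 3).

The rational canonical form is the block-diagonal matrix of companion matrices C(f_i):
R = [[0, 0, 0, 0, -18], [1, 0, 0, 0, -3], [0, 1, 0, 0, 6], [0, 0, 1, 0, -4], [0, 0, 0, 1, 4]].

Note the characteristic polynomial does not split into linear factors over ℚ, so A has no Jordan form over ℚ; the rational canonical form exists over any field.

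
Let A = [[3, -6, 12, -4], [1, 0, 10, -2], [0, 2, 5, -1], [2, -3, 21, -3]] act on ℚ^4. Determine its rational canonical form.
The invariant factors of A (the non-unit diagonal entries of the Smith normal form of xI - A over ℚ[x]) are (x - 5)(x^3 - 4), each dividing the next. The characteristic polynomial is their product, (x - 5)(x^3 - 4).

The rational canonical form is the block-diagonal matrix of companion matrices C(f_i):
R = [[0, 0, 0, -20], [1, 0, 0, 4], [0, 1, 0, 0], [0, 0, 1, 5]].

Note the characteristic polynomial does not split into linear factors over ℚ, so A has no Jordan form over ℚ; the rational canonical form exists over any field.

R = [[0, 0, 0, -20], [1, 0, 0, 4], [0, 1, 0, 0], [0, 0, 1, 5]]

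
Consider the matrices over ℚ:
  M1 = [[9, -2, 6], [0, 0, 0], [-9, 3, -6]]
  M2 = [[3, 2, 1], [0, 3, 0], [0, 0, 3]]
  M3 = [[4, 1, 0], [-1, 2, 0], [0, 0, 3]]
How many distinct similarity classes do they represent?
2 classes: {M1}, {M2, M3}

Characteristic polynomials: χ_{M1} = x^2(x - 3), χ_{M2} = (x - 3)^3, χ_{M3} = (x - 3)^3.

{M1}: invariant factors x^2(x - 3).

{M2, M3}: invariant factors x - 3, (x - 3)^2.

Matrices are similar if and only if their invariant-factor lists agree; the partition into similarity classes is {M1}, {M2, M3}.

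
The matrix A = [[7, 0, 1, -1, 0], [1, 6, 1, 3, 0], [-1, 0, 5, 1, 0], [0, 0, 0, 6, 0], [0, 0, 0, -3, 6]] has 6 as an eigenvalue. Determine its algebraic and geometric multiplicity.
The characteristic polynomial is (x - 6)^5, so the factor x - 6 appears with exponent 5: the algebraic multiplicity is 5.

rank(A - 6I) = 2, so the eigenspace has dimension 5 - 2 = 3: the geometric multiplicity is 3.

Since 3 < 5, A is not diagonalizable.

algebraic multiplicity 5, geometric multiplicity 3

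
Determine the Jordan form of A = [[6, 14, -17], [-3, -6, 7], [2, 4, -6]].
The characteristic polynomial is det(xI - A) = (x + 2)^3, so the eigenvalues are -2 (algebraic multiplicity 3).

For λ = -2: rank(A + 2I) = 2, rank((A + 2I)^2) = 1, rank((A + 2I)^3) = 0. The eigenspace has dimension 3 - 2 = 1, so there is 1 Jordan block; the rank sequence gives block sizes [3].

Assembling the blocks gives the Jordan form J above.

J = [[-2, 1, 0], [0, -2, 1], [0, 0, -2]]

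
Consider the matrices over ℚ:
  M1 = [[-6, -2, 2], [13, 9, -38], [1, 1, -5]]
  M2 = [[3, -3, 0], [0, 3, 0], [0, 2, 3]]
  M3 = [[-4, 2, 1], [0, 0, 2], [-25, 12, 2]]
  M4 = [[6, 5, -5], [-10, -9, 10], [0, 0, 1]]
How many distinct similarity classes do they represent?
Characteristic polynomials: χ_{M1} = (x - 1)^2(x + 4), χ_{M2} = (x - 3)^3, χ_{M3} = (x - 1)^2(x + 4), χ_{M4} = (x - 1)^2(x + 4).

{M1, M3}: invariant factors (x - 1)^2(x + 4).

{M2}: invariant factors x - 3, (x - 3)^2.

{M4}: invariant factors x - 1, (x - 1)(x + 4).

Matrices are similar if and only if their invariant-factor lists agree; the partition into similarity classes is {M1, M3}, {M2}, {M4}.

3 classes: {M1, M3}, {M2}, {M4}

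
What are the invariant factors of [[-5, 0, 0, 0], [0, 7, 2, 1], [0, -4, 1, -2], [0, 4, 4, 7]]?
x - 5, (x - 5)^2(x + 5)

The Jordan structure of A has elementary divisors (x + 5), (x - 5)^2, (x - 5). Arranging the block sizes at each eigenvalue in decreasing order and taking row products gives the invariant factors.

Invariant factors (smallest first, each dividing the next): x - 5, (x - 5)^2(x + 5).

Check: the last factor (x - 5)^2(x + 5) is the minimal polynomial, and the product (x - 5)^3(x + 5) is the characteristic polynomial.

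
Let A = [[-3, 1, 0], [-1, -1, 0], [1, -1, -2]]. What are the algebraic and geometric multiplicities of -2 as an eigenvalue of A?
algebraic multiplicity 3, geometric multiplicity 2

The characteristic polynomial is (x + 2)^3, so the factor x + 2 appears with exponent 3: the algebraic multiplicity is 3.

rank(A + 2I) = 1, so the eigenspace has dimension 3 - 1 = 2: the geometric multiplicity is 2.

Since 2 < 3, A is not diagonalizable.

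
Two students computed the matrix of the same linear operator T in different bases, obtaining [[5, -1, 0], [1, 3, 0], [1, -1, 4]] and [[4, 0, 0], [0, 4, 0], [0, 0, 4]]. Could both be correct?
Both have characteristic polynomial (x - 4)^3, but the minimal polynomial of A is (x - 4)^2 while the minimal polynomial of B is x - 4. The minimal polynomial is a similarity invariant, so A and B are not similar.

No.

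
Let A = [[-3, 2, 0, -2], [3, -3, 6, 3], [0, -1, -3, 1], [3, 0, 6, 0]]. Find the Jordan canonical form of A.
The characteristic polynomial is det(xI - A) = x(x + 3)^3, so the eigenvalues are -3 (algebraic multiplicity 3), 0 (algebraic multiplicity 1).

For λ = -3: rank(A + 3I) = 2, rank((A + 3I)^2) = 1. The eigenspace has dimension 4 - 2 = 2, so there are 2 Jordan blocks; the rank sequence gives block sizes [2, 1].

For λ = 0: algebraic multiplicity 1 gives one 1×1 block.

Assembling the blocks gives the Jordan form J above.

J = [[-3, 1, 0, 0], [0, -3, 0, 0], [0, 0, -3, 0], [0, 0, 0, 0]]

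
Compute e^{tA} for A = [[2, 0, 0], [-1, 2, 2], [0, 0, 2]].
e^{tA} = [[e^{2*t}, 0, 0], [-t*e^{2*t}, e^{2*t}, 2*t*e^{2*t}], [0, 0, e^{2*t}]]

A has Jordan form J = [[2, 1, 0], [0, 2, 0], [0, 0, 2]] with A = PJP^{-1}, so e^{tA} = P e^{tJ} P^{-1}.

For a Jordan block J_k(λ), e^{tJ_k(λ)} = e^{λt} · (I + tN + t^2 N^2/2! + ... + t^{k-1} N^{k-1}/(k-1)!) where N is the nilpotent superdiagonal part.

Assembling the blocks and conjugating back gives the entries of e^{tA} as shown above.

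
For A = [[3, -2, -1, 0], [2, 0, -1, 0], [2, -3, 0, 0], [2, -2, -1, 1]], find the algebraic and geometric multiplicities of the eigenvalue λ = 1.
The characteristic polynomial is (x - 1)^4, so the factor x - 1 appears with exponent 4: the algebraic multiplicity is 4.

rank(A - I) = 2, so the eigenspace has dimension 4 - 2 = 2: the geometric multiplicity is 2.

Since 2 < 4, A is not diagonalizable.

algebraic multiplicity 4, geometric multiplicity 2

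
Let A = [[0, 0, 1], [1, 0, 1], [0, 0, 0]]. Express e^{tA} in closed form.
e^{tA} = [[1, 0, t], [t, 1, t*(t + 2)/2], [0, 0, 1]]

A has Jordan form J = [[0, 1, 0], [0, 0, 1], [0, 0, 0]] with A = PJP^{-1}, so e^{tA} = P e^{tJ} P^{-1}.

For a Jordan block J_k(λ), e^{tJ_k(λ)} = e^{λt} · (I + tN + t^2 N^2/2! + ... + t^{k-1} N^{k-1}/(k-1)!) where N is the nilpotent superdiagonal part.

Assembling the blocks and conjugating back gives the entries of e^{tA} as shown above.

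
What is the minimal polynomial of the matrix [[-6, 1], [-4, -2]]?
The characteristic polynomial factors as (x + 4)^2. The minimal polynomial is ∏(x - λ)^{k_λ} where k_λ is the size of the largest Jordan block at λ.

For λ = -4: rank(A + 4I) = 1, and the largest Jordan block has size 2 (the smallest k with rank((A + 4I)^k) = rank((A + 4I)^(k+1))).

So m_A(x) = (x + 4)^2.

m_A(x) = (x + 4)^2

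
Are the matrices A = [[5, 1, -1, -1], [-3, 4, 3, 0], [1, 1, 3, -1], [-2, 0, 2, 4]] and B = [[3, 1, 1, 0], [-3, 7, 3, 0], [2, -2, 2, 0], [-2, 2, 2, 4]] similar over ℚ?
Both have characteristic polynomial (x - 4)^4, but the minimal polynomial of A is (x - 4)^3 while the minimal polynomial of B is (x - 4)^2. The minimal polynomial is a similarity invariant, so A and B are not similar.

No.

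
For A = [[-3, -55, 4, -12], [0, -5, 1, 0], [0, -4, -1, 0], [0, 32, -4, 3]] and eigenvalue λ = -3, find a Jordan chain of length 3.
We seek v_1 ∈ ker((A + 3I)^3) \ ker((A + 3I)^2), then set v_{i+1} = (A + 3I) v_i.

One such chain is v_1 = [[0, 0, 1, 0]]^T, v_2 = [[4, 1, 2, -4]]^T, v_3 = [[1, 0, 0, 0]]^T. Check: (A + 3I) v_3 = [[0, 0, 0, 0]]^T = 0.

v_1 = [[0, 0, 1, 0]]^T, v_2 = [[4, 1, 2, -4]]^T, v_3 = [[1, 0, 0, 0]]^T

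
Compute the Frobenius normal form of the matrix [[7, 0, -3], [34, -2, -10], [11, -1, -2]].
R = [[0, 0, -6], [1, 0, 1], [0, 1, 3]]

The invariant factors of A (the non-unit diagonal entries of the Smith normal form of xI - A over ℚ[x]) are (x - 2)(x^2 - x - 3), each dividing the next. The characteristic polynomial is their product, (x - 2)(x^2 - x - 3).

The rational canonical form is the block-diagonal matrix of companion matrices C(f_i):
R = [[0, 0, -6], [1, 0, 1], [0, 1, 3]].

Note the characteristic polynomial does not split into linear factors over ℚ, so A has no Jordan form over ℚ; the rational canonical form exists over any field.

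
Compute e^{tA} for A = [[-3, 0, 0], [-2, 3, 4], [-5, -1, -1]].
e^{tA} = [[e^{-3*t}, 0, 0], [((1 - 6*t)*e^{4*t} - 1)*e^{-3*t}, (2*t + 1)*e^{t}, 4*t*e^{t}], [((3*t - 2)*e^{4*t} + 2)*e^{-3*t}, -t*e^{t}, (1 - 2*t)*e^{t}]]

A has Jordan form J = [[-3, 0, 0], [0, 1, 1], [0, 0, 1]] with A = PJP^{-1}, so e^{tA} = P e^{tJ} P^{-1}.

For a Jordan block J_k(λ), e^{tJ_k(λ)} = e^{λt} · (I + tN + t^2 N^2/2! + ... + t^{k-1} N^{k-1}/(k-1)!) where N is the nilpotent superdiagonal part.

Assembling the blocks and conjugating back gives the entries of e^{tA} as shown above.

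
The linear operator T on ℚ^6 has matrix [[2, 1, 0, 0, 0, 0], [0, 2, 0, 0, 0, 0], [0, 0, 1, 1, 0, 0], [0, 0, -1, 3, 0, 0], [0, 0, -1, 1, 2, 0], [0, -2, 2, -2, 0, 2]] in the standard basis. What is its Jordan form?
The characteristic polynomial is det(xI - A) = (x - 2)^6, so the eigenvalues are 2 (algebraic multiplicity 6).

For λ = 2: rank(A - 2I) = 2, rank((A - 2I)^2) = 0. The eigenspace has dimension 6 - 2 = 4, so there are 4 Jordan blocks; the rank sequence gives block sizes [2, 2, 1, 1].

Assembling the blocks gives the Jordan form J above.

J = [[2, 1, 0, 0, 0, 0], [0, 2, 0, 0, 0, 0], [0, 0, 2, 1, 0, 0], [0, 0, 0, 2, 0, 0], [0, 0, 0, 0, 2, 0], [0, 0, 0, 0, 0, 2]]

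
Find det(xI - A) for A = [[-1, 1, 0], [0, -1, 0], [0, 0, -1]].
χ_A(x) = (x + 1)^3

xI - A = [[x + 1, -1, 0], [0, x + 1, 0], [0, 0, x + 1]].

Expanding det(xI - A) along the first row:
det(xI - A) = + (x + 1)·det([[x + 1, 0], [0, x + 1]]) - (-1)·det([[0, 0], [0, x + 1]]) + (0)·det([[0, x + 1], [0, 0]]).

Evaluating gives χ_A(x) = x^3 + 3x^2 + 3x + 1 = (x + 1)^3.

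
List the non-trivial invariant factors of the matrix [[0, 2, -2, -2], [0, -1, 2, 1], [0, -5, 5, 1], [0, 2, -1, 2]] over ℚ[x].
The Jordan structure of A has elementary divisors x, (x - 2)^3. Arranging the block sizes at each eigenvalue in decreasing order and taking row products gives the invariant factors.

Invariant factors (smallest first, each dividing the next): x(x - 2)^3.

Check: the last factor x(x - 2)^3 is the minimal polynomial, and the product x(x - 2)^3 is the characteristic polynomial.

x(x - 2)^3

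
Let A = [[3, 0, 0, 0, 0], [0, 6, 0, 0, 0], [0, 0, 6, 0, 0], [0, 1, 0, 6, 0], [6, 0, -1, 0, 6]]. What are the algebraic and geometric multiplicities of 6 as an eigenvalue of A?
The characteristic polynomial is (x - 6)^4(x - 3), so the factor x - 6 appears with exponent 4: the algebraic multiplicity is 4.

rank(A - 6I) = 3, so the eigenspace has dimension 5 - 3 = 2: the geometric multiplicity is 2.

Since 2 < 4, A is not diagonalizable.

algebraic multiplicity 4, geometric multiplicity 2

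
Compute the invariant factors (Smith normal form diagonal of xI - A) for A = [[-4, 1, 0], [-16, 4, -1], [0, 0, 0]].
x^3

The Jordan structure of A has elementary divisors x^3. Arranging the block sizes at each eigenvalue in decreasing order and taking row products gives the invariant factors.

Invariant factors (smallest first, each dividing the next): x^3.

Check: the last factor x^3 is the minimal polynomial, and the product x^3 is the characteristic polynomial.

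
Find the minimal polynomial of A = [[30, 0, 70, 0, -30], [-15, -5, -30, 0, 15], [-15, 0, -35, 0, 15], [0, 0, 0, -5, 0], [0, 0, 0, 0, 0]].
The characteristic polynomial factors as x^2(x + 5)^3. The minimal polynomial is ∏(x - λ)^{k_λ} where k_λ is the size of the largest Jordan block at λ.

For λ = -5: rank(A + 5I) = 2, and the largest Jordan block has size 1 (the smallest k with rank((A + 5I)^k) = rank((A + 5I)^(k+1))).
For λ = 0: rank(A) = 3, and the largest Jordan block has size 1 (the smallest k with rank(A^k) = rank(A^(k+1))).

So m_A(x) = x(x + 5).

m_A(x) = x(x + 5)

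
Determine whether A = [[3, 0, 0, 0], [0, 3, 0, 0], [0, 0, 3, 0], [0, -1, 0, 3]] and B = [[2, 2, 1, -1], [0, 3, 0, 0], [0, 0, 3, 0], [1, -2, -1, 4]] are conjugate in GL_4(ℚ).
Yes.

Two matrices over a field are similar if and only if they have the same invariant factors.

Both A and B have characteristic polynomial (x - 3)^4 and minimal polynomial (x - 3)^2. Computing further, both have invariant factors x - 3, x - 3, (x - 3)^2. Hence A and B are similar.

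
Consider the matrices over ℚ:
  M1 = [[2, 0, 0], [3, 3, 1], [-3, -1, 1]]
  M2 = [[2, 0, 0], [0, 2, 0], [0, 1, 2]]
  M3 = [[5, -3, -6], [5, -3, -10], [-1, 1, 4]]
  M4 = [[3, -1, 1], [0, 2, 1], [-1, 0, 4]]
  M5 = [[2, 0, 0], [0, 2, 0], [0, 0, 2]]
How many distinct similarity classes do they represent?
Characteristic polynomials: χ_{M1} = (x - 2)^3, χ_{M2} = (x - 2)^3, χ_{M3} = (x - 2)^3, χ_{M4} = (x - 3)^3, χ_{M5} = (x - 2)^3.

{M1, M2, M3}: invariant factors x - 2, (x - 2)^2.

{M4}: invariant factors (x - 3)^3.

{M5}: invariant factors x - 2, x - 2, x - 2.

Matrices are similar if and only if their invariant-factor lists agree; the partition into similarity classes is {M1, M2, M3}, {M4}, {M5}.

3 classes: {M1, M2, M3}, {M4}, {M5}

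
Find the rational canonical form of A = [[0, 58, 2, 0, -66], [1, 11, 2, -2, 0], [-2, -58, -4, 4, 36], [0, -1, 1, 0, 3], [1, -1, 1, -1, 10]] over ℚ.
The invariant factors of A (the non-unit diagonal entries of the Smith normal form of xI - A over ℚ[x]) are (x - 4)(x - 3), (x - 4)(x - 3)^2, each dividing the next. The characteristic polynomial is their product, (x - 4)^2(x - 3)^3.

The rational canonical form is the block-diagonal matrix of companion matrices C(f_i):
R = [[0, -12, 0, 0, 0], [1, 7, 0, 0, 0], [0, 0, 0, 0, 36], [0, 0, 1, 0, -33], [0, 0, 0, 1, 10]].

R = [[0, -12, 0, 0, 0], [1, 7, 0, 0, 0], [0, 0, 0, 0, 36], [0, 0, 1, 0, -33], [0, 0, 0, 1, 10]]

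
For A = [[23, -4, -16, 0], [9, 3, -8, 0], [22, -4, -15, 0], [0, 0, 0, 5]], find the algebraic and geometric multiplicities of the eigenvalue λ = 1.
algebraic multiplicity 1, geometric multiplicity 1

The characteristic polynomial is (x - 5)^3(x - 1), so the factor x - 1 appears with exponent 1: the algebraic multiplicity is 1.

rank(A - I) = 3, so the eigenspace has dimension 4 - 3 = 1: the geometric multiplicity is 1.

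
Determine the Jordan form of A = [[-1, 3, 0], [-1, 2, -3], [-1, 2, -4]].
J = [[-1, 1, 0], [0, -1, 1], [0, 0, -1]]

The characteristic polynomial is det(xI - A) = (x + 1)^3, so the eigenvalues are -1 (algebraic multiplicity 3).

For λ = -1: rank(A + I) = 2, rank((A + I)^2) = 1, rank((A + I)^3) = 0. The eigenspace has dimension 3 - 2 = 1, so there is 1 Jordan block; the rank sequence gives block sizes [3].

Assembling the blocks gives the Jordan form J above.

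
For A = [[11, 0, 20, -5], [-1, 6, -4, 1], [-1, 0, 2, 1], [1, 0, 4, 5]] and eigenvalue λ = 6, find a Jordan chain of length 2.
v_1 = [[6, 0, -1, 1]]^T, v_2 = [[5, -1, -1, 1]]^T

We seek v_1 ∈ ker((A - 6I)^2) \ ker(A - 6I), then set v_{i+1} = (A - 6I) v_i.

One such chain is v_1 = [[6, 0, -1, 1]]^T, v_2 = [[5, -1, -1, 1]]^T. Check: (A - 6I) v_2 = [[0, 0, 0, 0]]^T = 0.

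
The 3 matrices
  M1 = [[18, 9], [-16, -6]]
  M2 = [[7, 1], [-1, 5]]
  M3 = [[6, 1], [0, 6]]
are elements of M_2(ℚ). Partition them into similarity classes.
Characteristic polynomials: χ_{M1} = (x - 6)^2, χ_{M2} = (x - 6)^2, χ_{M3} = (x - 6)^2.

{M1, M2, M3}: invariant factors (x - 6)^2.

Matrices are similar if and only if their invariant-factor lists agree; the partition into similarity classes is {M1, M2, M3}.

1 class: {M1, M2, M3}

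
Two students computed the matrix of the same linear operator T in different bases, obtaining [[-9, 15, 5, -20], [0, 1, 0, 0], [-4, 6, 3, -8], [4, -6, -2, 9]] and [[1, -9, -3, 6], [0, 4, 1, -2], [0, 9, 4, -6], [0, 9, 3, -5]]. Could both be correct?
Yes.

Two matrices over a field are similar if and only if they have the same invariant factors.

Both A and B have characteristic polynomial (x - 1)^4 and minimal polynomial (x - 1)^2. Computing further, both have invariant factors x - 1, x - 1, (x - 1)^2. Hence A and B are similar.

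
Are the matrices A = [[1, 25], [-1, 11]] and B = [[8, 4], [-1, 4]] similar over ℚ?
Yes.

Two matrices over a field are similar if and only if they have the same invariant factors.

Both A and B have characteristic polynomial (x - 6)^2 and minimal polynomial (x - 6)^2. Computing further, both have invariant factors (x - 6)^2. Hence A and B are similar.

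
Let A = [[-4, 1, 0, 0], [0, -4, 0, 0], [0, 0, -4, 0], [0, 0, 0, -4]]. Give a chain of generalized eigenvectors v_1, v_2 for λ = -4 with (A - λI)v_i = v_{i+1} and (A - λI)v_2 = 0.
v_1 = [[1, 1, 0, -3]]^T, v_2 = [[1, 0, 0, 0]]^T

We seek v_1 ∈ ker((A + 4I)^2) \ ker(A + 4I), then set v_{i+1} = (A + 4I) v_i.

One such chain is v_1 = [[1, 1, 0, -3]]^T, v_2 = [[1, 0, 0, 0]]^T. Check: (A + 4I) v_2 = [[0, 0, 0, 0]]^T = 0.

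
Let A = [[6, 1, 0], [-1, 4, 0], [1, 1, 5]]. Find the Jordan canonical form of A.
The characteristic polynomial is det(xI - A) = (x - 5)^3, so the eigenvalues are 5 (algebraic multiplicity 3).

For λ = 5: rank(A - 5I) = 1, rank((A - 5I)^2) = 0. The eigenspace has dimension 3 - 1 = 2, so there are 2 Jordan blocks; the rank sequence gives block sizes [2, 1].

Assembling the blocks gives the Jordan form J above.

J = [[5, 1, 0], [0, 5, 0], [0, 0, 5]]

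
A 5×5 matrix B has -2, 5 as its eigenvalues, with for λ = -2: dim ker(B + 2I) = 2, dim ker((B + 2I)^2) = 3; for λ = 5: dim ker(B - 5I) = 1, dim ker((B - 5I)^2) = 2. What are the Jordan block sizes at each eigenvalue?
λ = -2: successive nullity increments [2, 1] count blocks of size ≥ k; block sizes are [2, 1].
λ = 5: successive nullity increments [1, 1] count blocks of size ≥ k; block sizes are [2].

Jordan blocks: (-2, 2), (-2, 1), (5, 2)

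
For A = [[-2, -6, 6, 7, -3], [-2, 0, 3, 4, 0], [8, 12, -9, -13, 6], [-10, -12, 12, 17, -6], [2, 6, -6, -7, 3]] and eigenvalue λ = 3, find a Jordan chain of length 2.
v_1 = [[1, 0, -3, 3, -1]]^T, v_2 = [[1, 1, -1, 2, -1]]^T

We seek v_1 ∈ ker((A - 3I)^2) \ ker(A - 3I), then set v_{i+1} = (A - 3I) v_i.

One such chain is v_1 = [[1, 0, -3, 3, -1]]^T, v_2 = [[1, 1, -1, 2, -1]]^T. Check: (A - 3I) v_2 = [[0, 0, 0, 0, 0]]^T = 0.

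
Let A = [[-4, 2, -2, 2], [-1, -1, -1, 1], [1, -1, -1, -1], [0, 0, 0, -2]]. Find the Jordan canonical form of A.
The characteristic polynomial is det(xI - A) = (x + 2)^4, so the eigenvalues are -2 (algebraic multiplicity 4).

For λ = -2: rank(A + 2I) = 1, rank((A + 2I)^2) = 0. The eigenspace has dimension 4 - 1 = 3, so there are 3 Jordan blocks; the rank sequence gives block sizes [2, 1, 1].

Assembling the blocks gives the Jordan form J above.

J = [[-2, 1, 0, 0], [0, -2, 0, 0], [0, 0, -2, 0], [0, 0, 0, -2]]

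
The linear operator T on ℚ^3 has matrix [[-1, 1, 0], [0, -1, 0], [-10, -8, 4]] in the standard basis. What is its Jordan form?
The characteristic polynomial is det(xI - A) = (x - 4)(x + 1)^2, so the eigenvalues are -1 (algebraic multiplicity 2), 4 (algebraic multiplicity 1).

For λ = -1: rank(A + I) = 2, rank((A + I)^2) = 1. The eigenspace has dimension 3 - 2 = 1, so there is 1 Jordan block; the rank sequence gives block sizes [2].

For λ = 4: algebraic multiplicity 1 gives one 1×1 block.

Assembling the blocks gives the Jordan form J above.

J = [[-1, 1, 0], [0, -1, 0], [0, 0, 4]]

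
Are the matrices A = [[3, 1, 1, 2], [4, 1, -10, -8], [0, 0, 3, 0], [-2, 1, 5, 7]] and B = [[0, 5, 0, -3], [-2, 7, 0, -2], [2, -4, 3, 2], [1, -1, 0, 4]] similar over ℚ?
Two matrices over a field are similar if and only if they have the same invariant factors.

Both A and B have characteristic polynomial (x - 5)(x - 3)^3 and minimal polynomial (x - 5)(x - 3)^2. Computing further, both have invariant factors x - 3, (x - 5)(x - 3)^2. Hence A and B are similar.

Yes.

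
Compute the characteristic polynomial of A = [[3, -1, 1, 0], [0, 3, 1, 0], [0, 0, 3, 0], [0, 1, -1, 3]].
xI - A = [[x - 3, 1, -1, 0], [0, x - 3, -1, 0], [0, 0, x - 3, 0], [0, -1, 1, x - 3]].

Expanding det(xI - A) along the first row:
det(xI - A) = + (x - 3)·det([[x - 3, -1, 0], [0, x - 3, 0], [-1, 1, x - 3]]) - (1)·det([[0, -1, 0], [0, x - 3, 0], [0, 1, x - 3]]) + (-1)·det([[0, x - 3, 0], [0, 0, 0], [0, -1, x - 3]]) - (0)·det([[0, x - 3, -1], [0, 0, x - 3], [0, -1, 1]]).

Evaluating gives χ_A(x) = x^4 - 12x^3 + 54x^2 - 108x + 81 = (x - 3)^4.

χ_A(x) = (x - 3)^4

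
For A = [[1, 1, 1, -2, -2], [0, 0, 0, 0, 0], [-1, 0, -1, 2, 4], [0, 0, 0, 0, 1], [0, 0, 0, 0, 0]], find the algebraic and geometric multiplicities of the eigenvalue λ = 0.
The characteristic polynomial is x^5, so the factor x appears with exponent 5: the algebraic multiplicity is 5.

rank(A) = 3, so the eigenspace has dimension 5 - 3 = 2: the geometric multiplicity is 2.

Since 2 < 5, A is not diagonalizable.

algebraic multiplicity 5, geometric multiplicity 2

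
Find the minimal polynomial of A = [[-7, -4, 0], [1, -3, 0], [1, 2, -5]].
m_A(x) = (x + 5)^2

The characteristic polynomial factors as (x + 5)^3. The minimal polynomial is ∏(x - λ)^{k_λ} where k_λ is the size of the largest Jordan block at λ.

For λ = -5: rank(A + 5I) = 1, and the largest Jordan block has size 2 (the smallest k with rank((A + 5I)^k) = rank((A + 5I)^(k+1))).

So m_A(x) = (x + 5)^2.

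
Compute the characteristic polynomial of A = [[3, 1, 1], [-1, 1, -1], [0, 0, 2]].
χ_A(x) = (x - 2)^3

xI - A = [[x - 3, -1, -1], [1, x - 1, 1], [0, 0, x - 2]].

Expanding det(xI - A) along the first row:
det(xI - A) = + (x - 3)·det([[x - 1, 1], [0, x - 2]]) - (-1)·det([[1, 1], [0, x - 2]]) + (-1)·det([[1, x - 1], [0, 0]]).

Evaluating gives χ_A(x) = x^3 - 6x^2 + 12x - 8 = (x - 2)^3.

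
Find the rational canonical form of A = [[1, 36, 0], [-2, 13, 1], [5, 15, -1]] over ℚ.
The invariant factors of A (the non-unit diagonal entries of the Smith normal form of xI - A over ℚ[x]) are (x - 5)(x - 4)^2, each dividing the next. The characteristic polynomial is their product, (x - 5)(x - 4)^2.

The rational canonical form is the block-diagonal matrix of companion matrices C(f_i):
R = [[0, 0, 80], [1, 0, -56], [0, 1, 13]].

R = [[0, 0, 80], [1, 0, -56], [0, 1, 13]]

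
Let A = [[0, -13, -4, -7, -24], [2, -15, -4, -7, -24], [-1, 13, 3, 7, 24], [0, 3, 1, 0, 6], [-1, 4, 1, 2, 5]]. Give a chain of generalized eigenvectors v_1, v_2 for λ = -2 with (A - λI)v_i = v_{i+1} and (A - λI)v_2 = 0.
v_1 = [[-2, -1, 2, 0, 0]]^T, v_2 = [[1, 1, -1, -1, 0]]^T

We seek v_1 ∈ ker((A + 2I)^2) \ ker(A + 2I), then set v_{i+1} = (A + 2I) v_i.

One such chain is v_1 = [[-2, -1, 2, 0, 0]]^T, v_2 = [[1, 1, -1, -1, 0]]^T. Check: (A + 2I) v_2 = [[0, 0, 0, 0, 0]]^T = 0.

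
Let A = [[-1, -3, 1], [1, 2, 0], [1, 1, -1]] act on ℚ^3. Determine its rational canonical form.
R = [[0, 0, -2], [1, 0, 1], [0, 1, 0]]

The invariant factors of A (the non-unit diagonal entries of the Smith normal form of xI - A over ℚ[x]) are x^3 - x + 2, each dividing the next. The characteristic polynomial is their product, x^3 - x + 2.

The rational canonical form is the block-diagonal matrix of companion matrices C(f_i):
R = [[0, 0, -2], [1, 0, 1], [0, 1, 0]].

Note the characteristic polynomial does not split into linear factors over ℚ, so A has no Jordan form over ℚ; the rational canonical form exists over any field.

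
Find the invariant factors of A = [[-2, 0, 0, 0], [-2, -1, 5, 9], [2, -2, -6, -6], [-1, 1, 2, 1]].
The Jordan structure of A has elementary divisors (x + 2)^3, (x + 2). Arranging the block sizes at each eigenvalue in decreasing order and taking row products gives the invariant factors.

Invariant factors (smallest first, each dividing the next): x + 2, (x + 2)^3.

Check: the last factor (x + 2)^3 is the minimal polynomial, and the product (x + 2)^4 is the characteristic polynomial.

x + 2, (x + 2)^3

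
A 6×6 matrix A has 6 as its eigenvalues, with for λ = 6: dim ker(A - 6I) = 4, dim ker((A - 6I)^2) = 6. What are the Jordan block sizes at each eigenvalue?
Jordan blocks: (6, 2), (6, 2), (6, 1), (6, 1)

λ = 6: successive nullity increments [4, 2] count blocks of size ≥ k; block sizes are [2, 2, 1, 1].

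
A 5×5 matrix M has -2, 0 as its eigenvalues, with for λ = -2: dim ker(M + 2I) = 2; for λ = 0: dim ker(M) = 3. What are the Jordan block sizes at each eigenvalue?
Jordan blocks: (-2, 1), (-2, 1), (0, 1), (0, 1), (0, 1)

λ = -2: successive nullity increments [2] count blocks of size ≥ k; block sizes are [1, 1].
λ = 0: successive nullity increments [3] count blocks of size ≥ k; block sizes are [1, 1, 1].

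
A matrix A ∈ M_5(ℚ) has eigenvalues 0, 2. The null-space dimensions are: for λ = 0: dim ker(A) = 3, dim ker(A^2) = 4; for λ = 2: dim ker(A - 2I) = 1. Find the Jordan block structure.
λ = 0: successive nullity increments [3, 1] count blocks of size ≥ k; block sizes are [2, 1, 1].
λ = 2: successive nullity increments [1] count blocks of size ≥ k; block sizes are [1].

Jordan blocks: (0, 2), (0, 1), (0, 1), (2, 1)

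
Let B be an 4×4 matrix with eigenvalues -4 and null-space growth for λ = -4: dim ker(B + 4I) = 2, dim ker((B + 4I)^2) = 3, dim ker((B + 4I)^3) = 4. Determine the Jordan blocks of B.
Jordan blocks: (-4, 3), (-4, 1)

λ = -4: successive nullity increments [2, 1, 1] count blocks of size ≥ k; block sizes are [3, 1].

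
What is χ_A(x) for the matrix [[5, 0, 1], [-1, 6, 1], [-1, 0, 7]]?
χ_A(x) = (x - 6)^3

xI - A = [[x - 5, 0, -1], [1, x - 6, -1], [1, 0, x - 7]].

Expanding det(xI - A) along the first row:
det(xI - A) = + (x - 5)·det([[x - 6, -1], [0, x - 7]]) - (0)·det([[1, -1], [1, x - 7]]) + (-1)·det([[1, x - 6], [1, 0]]).

Evaluating gives χ_A(x) = x^3 - 18x^2 + 108x - 216 = (x - 6)^3.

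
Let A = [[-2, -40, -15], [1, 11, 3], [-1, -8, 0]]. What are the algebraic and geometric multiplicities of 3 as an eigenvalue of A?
The characteristic polynomial is (x - 3)^3, so the factor x - 3 appears with exponent 3: the algebraic multiplicity is 3.

rank(A - 3I) = 1, so the eigenspace has dimension 3 - 1 = 2: the geometric multiplicity is 2.

Since 2 < 3, A is not diagonalizable.

algebraic multiplicity 3, geometric multiplicity 2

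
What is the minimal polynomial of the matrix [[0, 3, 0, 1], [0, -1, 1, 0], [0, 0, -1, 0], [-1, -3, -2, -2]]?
The characteristic polynomial factors as (x + 1)^4. The minimal polynomial is ∏(x - λ)^{k_λ} where k_λ is the size of the largest Jordan block at λ.

For λ = -1: rank(A + I) = 2, and the largest Jordan block has size 3 (the smallest k with rank((A + I)^k) = rank((A + I)^(k+1))).

So m_A(x) = (x + 1)^3.

m_A(x) = (x + 1)^3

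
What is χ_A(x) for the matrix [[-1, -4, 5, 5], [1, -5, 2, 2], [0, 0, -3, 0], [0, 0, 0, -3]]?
χ_A(x) = (x + 3)^4

xI - A = [[x + 1, 4, -5, -5], [-1, x + 5, -2, -2], [0, 0, x + 3, 0], [0, 0, 0, x + 3]].

Expanding det(xI - A) along the first row:
det(xI - A) = + (x + 1)·det([[x + 5, -2, -2], [0, x + 3, 0], [0, 0, x + 3]]) - (4)·det([[-1, -2, -2], [0, x + 3, 0], [0, 0, x + 3]]) + (-5)·det([[-1, x + 5, -2], [0, 0, 0], [0, 0, x + 3]]) - (-5)·det([[-1, x + 5, -2], [0, 0, x + 3], [0, 0, 0]]).

Evaluating gives χ_A(x) = x^4 + 12x^3 + 54x^2 + 108x + 81 = (x + 3)^4.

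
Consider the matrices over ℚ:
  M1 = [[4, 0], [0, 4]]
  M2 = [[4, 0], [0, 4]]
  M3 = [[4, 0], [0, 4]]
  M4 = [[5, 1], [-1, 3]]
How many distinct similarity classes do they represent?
Characteristic polynomials: χ_{M1} = (x - 4)^2, χ_{M2} = (x - 4)^2, χ_{M3} = (x - 4)^2, χ_{M4} = (x - 4)^2.

{M1, M2, M3}: invariant factors x - 4, x - 4.

{M4}: invariant factors (x - 4)^2.

Matrices are similar if and only if their invariant-factor lists agree; the partition into similarity classes is {M1, M2, M3}, {M4}.

2 classes: {M1, M2, M3}, {M4}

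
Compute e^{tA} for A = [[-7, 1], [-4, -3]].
A has Jordan form J = [[-5, 1], [0, -5]] with A = PJP^{-1}, so e^{tA} = P e^{tJ} P^{-1}.

For a Jordan block J_k(λ), e^{tJ_k(λ)} = e^{λt} · (I + tN + t^2 N^2/2! + ... + t^{k-1} N^{k-1}/(k-1)!) where N is the nilpotent superdiagonal part.

Assembling the blocks and conjugating back gives the entries of e^{tA} as shown above.

e^{tA} = [[(1 - 2*t)*e^{-5*t}, t*e^{-5*t}], [-4*t*e^{-5*t}, (2*t + 1)*e^{-5*t}]]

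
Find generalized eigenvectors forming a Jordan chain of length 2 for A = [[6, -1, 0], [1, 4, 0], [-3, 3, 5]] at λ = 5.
We seek v_1 ∈ ker((A - 5I)^2) \ ker(A - 5I), then set v_{i+1} = (A - 5I) v_i.

One such chain is v_1 = [[1, 0, 1]]^T, v_2 = [[1, 1, -3]]^T. Check: (A - 5I) v_2 = [[0, 0, 0]]^T = 0.

v_1 = [[1, 0, 1]]^T, v_2 = [[1, 1, -3]]^T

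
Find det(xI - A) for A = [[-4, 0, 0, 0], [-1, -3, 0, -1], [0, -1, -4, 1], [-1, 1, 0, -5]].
xI - A = [[x + 4, 0, 0, 0], [1, x + 3, 0, 1], [0, 1, x + 4, -1], [1, -1, 0, x + 5]].

Expanding det(xI - A) along the first row:
det(xI - A) = + (x + 4)·det([[x + 3, 0, 1], [1, x + 4, -1], [-1, 0, x + 5]]) - (0)·det([[1, 0, 1], [0, x + 4, -1], [1, 0, x + 5]]) + (0)·det([[1, x + 3, 1], [0, 1, -1], [1, -1, x + 5]]) - (0)·det([[1, x + 3, 0], [0, 1, x + 4], [1, -1, 0]]).

Evaluating gives χ_A(x) = x^4 + 16x^3 + 96x^2 + 256x + 256 = (x + 4)^4.

χ_A(x) = (x + 4)^4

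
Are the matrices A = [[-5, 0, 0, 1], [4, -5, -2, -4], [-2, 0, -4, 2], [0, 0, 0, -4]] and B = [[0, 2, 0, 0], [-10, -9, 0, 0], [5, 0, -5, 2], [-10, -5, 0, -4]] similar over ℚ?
Yes.

Two matrices over a field are similar if and only if they have the same invariant factors.

Both A and B have characteristic polynomial (x + 4)^2(x + 5)^2 and minimal polynomial (x + 4)(x + 5). Computing further, both have invariant factors (x + 4)(x + 5), (x + 4)(x + 5). Hence A and B are similar.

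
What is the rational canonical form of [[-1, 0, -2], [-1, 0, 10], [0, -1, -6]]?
R = [[0, 0, -12], [1, 0, -16], [0, 1, -7]]

The invariant factors of A (the non-unit diagonal entries of the Smith normal form of xI - A over ℚ[x]) are (x + 2)^2(x + 3), each dividing the next. The characteristic polynomial is their product, (x + 2)^2(x + 3).

The rational canonical form is the block-diagonal matrix of companion matrices C(f_i):
R = [[0, 0, -12], [1, 0, -16], [0, 1, -7]].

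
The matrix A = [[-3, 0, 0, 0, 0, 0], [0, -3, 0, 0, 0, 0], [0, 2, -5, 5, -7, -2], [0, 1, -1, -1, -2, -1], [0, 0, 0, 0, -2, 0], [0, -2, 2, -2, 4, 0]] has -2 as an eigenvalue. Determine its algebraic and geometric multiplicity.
The characteristic polynomial is (x + 2)^4(x + 3)^2, so the factor x + 2 appears with exponent 4: the algebraic multiplicity is 4.

rank(A + 2I) = 4, so the eigenspace has dimension 6 - 4 = 2: the geometric multiplicity is 2.

Since 2 < 4, A is not diagonalizable.

algebraic multiplicity 4, geometric multiplicity 2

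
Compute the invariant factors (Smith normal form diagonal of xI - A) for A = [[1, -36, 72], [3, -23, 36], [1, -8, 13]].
(x - 1)(x + 5)^2

The Jordan structure of A has elementary divisors (x + 5)^2, (x - 1). Arranging the block sizes at each eigenvalue in decreasing order and taking row products gives the invariant factors.

Invariant factors (smallest first, each dividing the next): (x - 1)(x + 5)^2.

Check: the last factor (x - 1)(x + 5)^2 is the minimal polynomial, and the product (x - 1)(x + 5)^2 is the characteristic polynomial.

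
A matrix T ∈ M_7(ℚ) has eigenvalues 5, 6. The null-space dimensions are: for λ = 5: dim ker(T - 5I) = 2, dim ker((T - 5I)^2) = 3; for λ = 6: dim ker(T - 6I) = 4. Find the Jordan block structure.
Jordan blocks: (5, 2), (5, 1), (6, 1), (6, 1), (6, 1), (6, 1)

λ = 5: successive nullity increments [2, 1] count blocks of size ≥ k; block sizes are [2, 1].
λ = 6: successive nullity increments [4] count blocks of size ≥ k; block sizes are [1, 1, 1, 1].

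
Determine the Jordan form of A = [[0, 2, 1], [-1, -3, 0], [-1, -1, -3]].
J = [[-2, 1, 0], [0, -2, 1], [0, 0, -2]]

The characteristic polynomial is det(xI - A) = (x + 2)^3, so the eigenvalues are -2 (algebraic multiplicity 3).

For λ = -2: rank(A + 2I) = 2, rank((A + 2I)^2) = 1, rank((A + 2I)^3) = 0. The eigenspace has dimension 3 - 2 = 1, so there is 1 Jordan block; the rank sequence gives block sizes [3].

Assembling the blocks gives the Jordan form J above.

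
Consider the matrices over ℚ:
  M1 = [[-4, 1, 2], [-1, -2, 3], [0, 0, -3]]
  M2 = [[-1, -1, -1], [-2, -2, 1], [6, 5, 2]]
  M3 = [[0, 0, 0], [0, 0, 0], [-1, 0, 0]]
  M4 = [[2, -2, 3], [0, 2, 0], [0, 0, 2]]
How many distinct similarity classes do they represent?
4 classes: {M1}, {M2}, {M3}, {M4}

Characteristic polynomials: χ_{M1} = (x + 3)^3, χ_{M2} = (x - 1)^2(x + 3), χ_{M3} = x^3, χ_{M4} = (x - 2)^3.

{M1}: invariant factors (x + 3)^3.

{M2}: invariant factors (x - 1)^2(x + 3).

{M3}: invariant factors x, x^2.

{M4}: invariant factors x - 2, (x - 2)^2.

Matrices are similar if and only if their invariant-factor lists agree; the partition into similarity classes is {M1}, {M2}, {M3}, {M4}.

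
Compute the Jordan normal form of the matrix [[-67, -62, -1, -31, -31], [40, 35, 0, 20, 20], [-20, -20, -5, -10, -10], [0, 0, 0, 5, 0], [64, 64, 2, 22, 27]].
The characteristic polynomial is det(xI - A) = (x - 5)^2(x + 5)^3, so the eigenvalues are -5 (algebraic multiplicity 3), 5 (algebraic multiplicity 2).

For λ = -5: rank(A + 5I) = 3, rank((A + 5I)^2) = 2. The eigenspace has dimension 5 - 3 = 2, so there are 2 Jordan blocks; the rank sequence gives block sizes [2, 1].

For λ = 5: rank(A - 5I) = 3. The eigenspace has dimension 5 - 3 = 2, so there are 2 Jordan blocks; the rank sequence gives block sizes [1, 1].

Assembling the blocks gives the Jordan form J above.

J = [[-5, 1, 0, 0, 0], [0, -5, 0, 0, 0], [0, 0, -5, 0, 0], [0, 0, 0, 5, 0], [0, 0, 0, 0, 5]]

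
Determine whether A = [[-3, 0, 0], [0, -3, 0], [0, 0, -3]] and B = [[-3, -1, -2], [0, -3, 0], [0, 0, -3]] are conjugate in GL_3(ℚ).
Both have characteristic polynomial (x + 3)^3, but the minimal polynomial of A is x + 3 while the minimal polynomial of B is (x + 3)^2. The minimal polynomial is a similarity invariant, so A and B are not similar.

No.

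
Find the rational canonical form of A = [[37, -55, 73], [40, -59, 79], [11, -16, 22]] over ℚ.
R = [[0, 0, 4], [1, 0, 6], [0, 1, 0]]

The invariant factors of A (the non-unit diagonal entries of the Smith normal form of xI - A over ℚ[x]) are (x + 2)(x^2 - 2x - 2), each dividing the next. The characteristic polynomial is their product, (x + 2)(x^2 - 2x - 2).

The rational canonical form is the block-diagonal matrix of companion matrices C(f_i):
R = [[0, 0, 4], [1, 0, 6], [0, 1, 0]].

Note the characteristic polynomial does not split into linear factors over ℚ, so A has no Jordan form over ℚ; the rational canonical form exists over any field.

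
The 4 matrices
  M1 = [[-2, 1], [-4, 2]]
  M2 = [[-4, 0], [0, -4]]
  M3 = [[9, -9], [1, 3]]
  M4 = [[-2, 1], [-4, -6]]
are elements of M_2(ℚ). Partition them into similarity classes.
4 classes: {M1}, {M2}, {M3}, {M4}

Characteristic polynomials: χ_{M1} = x^2, χ_{M2} = (x + 4)^2, χ_{M3} = (x - 6)^2, χ_{M4} = (x + 4)^2.

{M1}: invariant factors x^2.

{M2}: invariant factors x + 4, x + 4.

{M3}: invariant factors (x - 6)^2.

{M4}: invariant factors (x + 4)^2.

Matrices are similar if and only if their invariant-factor lists agree; the partition into similarity classes is {M1}, {M2}, {M3}, {M4}.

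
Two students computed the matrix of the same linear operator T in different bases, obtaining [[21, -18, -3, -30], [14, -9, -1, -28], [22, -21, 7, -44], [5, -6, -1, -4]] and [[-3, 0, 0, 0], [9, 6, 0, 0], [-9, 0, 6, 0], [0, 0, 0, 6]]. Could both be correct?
No.

Both have characteristic polynomial (x - 6)^3(x + 3), but the minimal polynomial of A is (x - 6)^2(x + 3) while the minimal polynomial of B is (x - 6)(x + 3). The minimal polynomial is a similarity invariant, so A and B are not similar.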